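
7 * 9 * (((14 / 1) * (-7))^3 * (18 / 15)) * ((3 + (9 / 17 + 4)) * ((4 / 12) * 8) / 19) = -121436356608 / 1615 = -75192790.47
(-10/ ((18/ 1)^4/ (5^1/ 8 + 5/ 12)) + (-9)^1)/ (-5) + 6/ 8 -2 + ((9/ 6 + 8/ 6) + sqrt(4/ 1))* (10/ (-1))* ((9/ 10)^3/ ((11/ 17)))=-18673491421/ 346420800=-53.90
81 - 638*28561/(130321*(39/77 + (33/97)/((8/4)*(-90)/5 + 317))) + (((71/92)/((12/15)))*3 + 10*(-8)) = -3468695899886521/12775613676048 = -271.51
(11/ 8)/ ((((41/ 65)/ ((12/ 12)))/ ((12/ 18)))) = 715/ 492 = 1.45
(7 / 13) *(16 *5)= 560 / 13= 43.08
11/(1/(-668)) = -7348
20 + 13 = 33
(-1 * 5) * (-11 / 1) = 55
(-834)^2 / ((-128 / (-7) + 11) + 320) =1622964 / 815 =1991.37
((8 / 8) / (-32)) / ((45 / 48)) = -1 / 30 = -0.03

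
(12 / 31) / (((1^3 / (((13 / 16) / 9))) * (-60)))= -13 / 22320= -0.00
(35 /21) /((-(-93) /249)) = 4.46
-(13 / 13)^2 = -1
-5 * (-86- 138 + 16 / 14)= 7800 / 7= 1114.29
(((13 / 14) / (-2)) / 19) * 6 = -39 / 266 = -0.15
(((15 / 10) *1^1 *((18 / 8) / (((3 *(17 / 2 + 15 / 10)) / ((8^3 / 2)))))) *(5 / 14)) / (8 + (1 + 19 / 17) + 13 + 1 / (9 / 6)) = 3672 / 8491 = 0.43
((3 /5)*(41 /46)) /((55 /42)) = 2583 /6325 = 0.41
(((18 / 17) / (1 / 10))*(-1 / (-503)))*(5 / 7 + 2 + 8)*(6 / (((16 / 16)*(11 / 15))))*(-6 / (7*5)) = -0.32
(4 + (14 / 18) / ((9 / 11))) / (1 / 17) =6817 / 81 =84.16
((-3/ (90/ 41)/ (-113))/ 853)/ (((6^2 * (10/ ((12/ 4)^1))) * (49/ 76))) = 779/ 4250754900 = 0.00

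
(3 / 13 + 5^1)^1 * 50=3400 / 13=261.54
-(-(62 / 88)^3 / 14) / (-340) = -29791 / 405475840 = -0.00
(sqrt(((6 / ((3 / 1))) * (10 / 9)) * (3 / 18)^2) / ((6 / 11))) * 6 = 11 * sqrt(5) / 9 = 2.73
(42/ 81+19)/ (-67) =-527/ 1809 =-0.29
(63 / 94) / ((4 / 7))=441 / 376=1.17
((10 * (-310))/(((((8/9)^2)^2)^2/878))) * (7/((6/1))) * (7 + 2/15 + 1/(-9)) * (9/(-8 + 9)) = -539933371378695/1048576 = -514920588.85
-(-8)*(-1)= -8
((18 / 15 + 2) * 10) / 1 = 32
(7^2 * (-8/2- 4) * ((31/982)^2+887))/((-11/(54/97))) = 4526545798908/257233427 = 17597.04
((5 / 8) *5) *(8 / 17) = 25 / 17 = 1.47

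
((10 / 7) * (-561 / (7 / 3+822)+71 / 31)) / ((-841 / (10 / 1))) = -1763000 / 64473583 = -0.03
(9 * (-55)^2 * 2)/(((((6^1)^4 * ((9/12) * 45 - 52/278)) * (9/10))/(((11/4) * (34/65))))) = 78628825/39300066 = 2.00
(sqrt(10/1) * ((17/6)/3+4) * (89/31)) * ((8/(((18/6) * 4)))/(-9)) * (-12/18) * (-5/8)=-39605 * sqrt(10)/90396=-1.39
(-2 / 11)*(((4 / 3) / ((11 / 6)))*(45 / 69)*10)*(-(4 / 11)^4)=0.02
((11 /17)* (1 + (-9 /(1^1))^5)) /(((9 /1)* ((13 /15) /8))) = -25981120 /663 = -39187.21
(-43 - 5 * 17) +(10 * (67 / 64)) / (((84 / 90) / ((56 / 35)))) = -110.05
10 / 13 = 0.77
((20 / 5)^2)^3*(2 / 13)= 8192 / 13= 630.15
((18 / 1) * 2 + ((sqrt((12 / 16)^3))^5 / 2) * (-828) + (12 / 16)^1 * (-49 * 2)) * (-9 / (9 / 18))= 675 + 4074381 * sqrt(3) / 8192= 1536.45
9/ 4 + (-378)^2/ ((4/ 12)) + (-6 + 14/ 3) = 428652.92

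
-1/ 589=-0.00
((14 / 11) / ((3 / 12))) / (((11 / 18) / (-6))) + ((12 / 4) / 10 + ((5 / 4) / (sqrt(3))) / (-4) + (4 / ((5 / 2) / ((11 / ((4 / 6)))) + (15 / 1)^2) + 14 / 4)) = -20752177 / 449515 - 5 * sqrt(3) / 48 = -46.35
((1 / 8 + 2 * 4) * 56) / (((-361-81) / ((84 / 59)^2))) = -123480 / 59177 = -2.09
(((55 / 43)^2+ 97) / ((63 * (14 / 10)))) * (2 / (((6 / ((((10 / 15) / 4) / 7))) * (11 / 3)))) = 9305 / 3844071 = 0.00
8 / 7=1.14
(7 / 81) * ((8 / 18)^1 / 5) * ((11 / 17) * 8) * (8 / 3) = 0.11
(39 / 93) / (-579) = -13 / 17949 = -0.00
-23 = -23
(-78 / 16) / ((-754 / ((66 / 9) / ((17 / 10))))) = 55 / 1972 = 0.03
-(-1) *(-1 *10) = -10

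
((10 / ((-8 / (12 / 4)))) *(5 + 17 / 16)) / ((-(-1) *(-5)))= 291 / 64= 4.55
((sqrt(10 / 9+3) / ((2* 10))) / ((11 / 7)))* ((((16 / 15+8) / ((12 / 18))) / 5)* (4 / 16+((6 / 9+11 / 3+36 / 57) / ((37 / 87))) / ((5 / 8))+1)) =33343681* sqrt(37) / 57997500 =3.50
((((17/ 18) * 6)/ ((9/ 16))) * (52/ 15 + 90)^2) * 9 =534644288/ 675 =792065.61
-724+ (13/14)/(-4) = -40557/56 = -724.23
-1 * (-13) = 13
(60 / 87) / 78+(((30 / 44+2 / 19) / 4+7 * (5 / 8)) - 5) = -198269 / 472758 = -0.42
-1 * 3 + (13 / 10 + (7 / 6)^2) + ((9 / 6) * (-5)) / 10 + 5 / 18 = -73 / 90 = -0.81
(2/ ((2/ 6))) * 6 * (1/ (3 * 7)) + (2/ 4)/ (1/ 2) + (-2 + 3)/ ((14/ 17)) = 55/ 14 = 3.93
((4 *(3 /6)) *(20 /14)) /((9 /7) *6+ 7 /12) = 240 /697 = 0.34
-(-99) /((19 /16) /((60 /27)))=3520 /19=185.26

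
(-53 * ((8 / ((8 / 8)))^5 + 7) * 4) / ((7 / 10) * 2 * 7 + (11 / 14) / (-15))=-63441000 / 89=-712820.22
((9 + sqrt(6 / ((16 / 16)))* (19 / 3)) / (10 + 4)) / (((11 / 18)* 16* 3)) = 27 / 1232 + 19* sqrt(6) / 1232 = 0.06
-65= -65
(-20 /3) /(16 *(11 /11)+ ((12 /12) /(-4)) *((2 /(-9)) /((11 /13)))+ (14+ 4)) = -264 /1349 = -0.20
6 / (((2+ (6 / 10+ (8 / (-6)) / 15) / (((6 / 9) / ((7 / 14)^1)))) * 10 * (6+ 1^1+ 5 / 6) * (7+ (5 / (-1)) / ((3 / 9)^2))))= -108 / 127699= -0.00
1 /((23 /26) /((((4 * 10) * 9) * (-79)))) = -739440 /23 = -32149.57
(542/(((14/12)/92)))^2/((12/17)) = 126807343296/49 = 2587904965.22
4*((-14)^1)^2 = 784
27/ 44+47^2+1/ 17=1652835/ 748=2209.67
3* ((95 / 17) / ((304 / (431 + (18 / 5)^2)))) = 33297 / 1360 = 24.48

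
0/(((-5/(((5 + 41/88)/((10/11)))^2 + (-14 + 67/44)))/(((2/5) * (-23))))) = 0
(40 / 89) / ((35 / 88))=704 / 623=1.13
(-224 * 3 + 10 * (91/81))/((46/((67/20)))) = -1792987/37260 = -48.12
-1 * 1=-1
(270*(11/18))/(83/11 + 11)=605/68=8.90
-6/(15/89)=-178/5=-35.60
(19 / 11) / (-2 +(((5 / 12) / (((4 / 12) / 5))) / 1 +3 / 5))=380 / 1067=0.36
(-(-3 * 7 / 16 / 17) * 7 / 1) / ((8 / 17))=1.15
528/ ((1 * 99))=16/ 3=5.33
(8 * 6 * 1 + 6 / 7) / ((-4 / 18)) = -1539 / 7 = -219.86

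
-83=-83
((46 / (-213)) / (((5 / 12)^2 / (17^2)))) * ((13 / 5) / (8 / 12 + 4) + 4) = -101778864 / 62125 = -1638.29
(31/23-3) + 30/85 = -508/391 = -1.30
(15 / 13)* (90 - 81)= 135 / 13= 10.38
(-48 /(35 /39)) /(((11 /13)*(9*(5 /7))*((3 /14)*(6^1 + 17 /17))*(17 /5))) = -5408 /2805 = -1.93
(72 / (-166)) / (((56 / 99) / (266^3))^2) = -480184971143456.82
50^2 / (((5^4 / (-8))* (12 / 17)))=-136 / 3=-45.33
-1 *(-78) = 78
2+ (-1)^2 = 3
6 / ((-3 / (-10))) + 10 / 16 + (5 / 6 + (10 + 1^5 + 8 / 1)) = 971 / 24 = 40.46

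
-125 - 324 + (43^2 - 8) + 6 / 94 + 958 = 110453 / 47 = 2350.06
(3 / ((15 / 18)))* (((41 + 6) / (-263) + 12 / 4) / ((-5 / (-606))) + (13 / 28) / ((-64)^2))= 464127351039 / 377036800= 1230.99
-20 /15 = -4 /3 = -1.33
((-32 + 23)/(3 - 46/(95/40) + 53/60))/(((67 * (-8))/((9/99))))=-2565/26020522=-0.00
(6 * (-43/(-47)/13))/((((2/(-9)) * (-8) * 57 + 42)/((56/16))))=63/6110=0.01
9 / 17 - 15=-246 / 17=-14.47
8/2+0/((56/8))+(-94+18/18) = -89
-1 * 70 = -70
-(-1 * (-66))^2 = -4356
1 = 1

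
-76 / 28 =-19 / 7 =-2.71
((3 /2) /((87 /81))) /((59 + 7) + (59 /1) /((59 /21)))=27 /1682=0.02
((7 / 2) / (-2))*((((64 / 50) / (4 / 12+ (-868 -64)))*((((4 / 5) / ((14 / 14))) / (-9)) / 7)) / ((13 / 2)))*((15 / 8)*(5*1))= -8 / 181675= -0.00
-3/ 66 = -1/ 22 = -0.05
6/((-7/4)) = -24/7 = -3.43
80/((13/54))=4320/13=332.31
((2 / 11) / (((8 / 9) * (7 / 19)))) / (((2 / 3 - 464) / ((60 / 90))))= -171 / 214060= -0.00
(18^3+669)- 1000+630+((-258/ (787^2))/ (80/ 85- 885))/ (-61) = 3481293989699305/ 567818298761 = 6131.00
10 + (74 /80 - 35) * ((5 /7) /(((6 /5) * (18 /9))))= -95 /672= -0.14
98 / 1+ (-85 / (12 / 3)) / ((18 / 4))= 1679 / 18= 93.28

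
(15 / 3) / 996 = 5 / 996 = 0.01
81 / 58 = 1.40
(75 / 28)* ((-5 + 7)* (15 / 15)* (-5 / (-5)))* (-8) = -300 / 7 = -42.86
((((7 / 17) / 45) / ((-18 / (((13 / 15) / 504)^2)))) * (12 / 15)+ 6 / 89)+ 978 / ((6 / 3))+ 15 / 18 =6127560591374959 / 12507759180000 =489.90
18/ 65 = 0.28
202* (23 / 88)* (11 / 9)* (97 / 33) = 225331 / 1188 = 189.67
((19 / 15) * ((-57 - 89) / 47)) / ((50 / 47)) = -1387 / 375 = -3.70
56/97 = 0.58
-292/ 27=-10.81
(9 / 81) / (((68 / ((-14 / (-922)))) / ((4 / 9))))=7 / 634797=0.00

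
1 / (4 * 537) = 1 / 2148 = 0.00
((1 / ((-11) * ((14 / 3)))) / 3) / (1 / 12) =-6 / 77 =-0.08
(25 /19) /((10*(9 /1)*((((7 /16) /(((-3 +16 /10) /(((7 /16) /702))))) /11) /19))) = -15689.14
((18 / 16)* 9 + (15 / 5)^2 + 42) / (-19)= -489 / 152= -3.22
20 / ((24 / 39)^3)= 10985 / 128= 85.82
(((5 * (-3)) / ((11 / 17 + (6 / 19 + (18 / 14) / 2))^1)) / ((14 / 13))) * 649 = -40877265 / 7261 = -5629.70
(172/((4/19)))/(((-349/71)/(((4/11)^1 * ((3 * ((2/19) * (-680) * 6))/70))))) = 29894976/26873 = 1112.45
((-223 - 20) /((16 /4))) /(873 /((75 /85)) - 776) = -1215 /4268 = -0.28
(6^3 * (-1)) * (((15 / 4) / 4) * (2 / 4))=-405 / 4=-101.25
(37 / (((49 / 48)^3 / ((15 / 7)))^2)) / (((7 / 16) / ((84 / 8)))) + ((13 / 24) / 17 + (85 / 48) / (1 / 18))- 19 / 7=502548095017105409 / 138357506861196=3632.24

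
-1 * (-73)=73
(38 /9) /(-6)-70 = -1909 /27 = -70.70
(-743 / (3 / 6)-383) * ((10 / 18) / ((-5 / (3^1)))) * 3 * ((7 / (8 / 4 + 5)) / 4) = 1869 / 4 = 467.25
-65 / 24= -2.71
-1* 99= -99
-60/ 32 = -15/ 8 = -1.88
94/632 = 47/316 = 0.15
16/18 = 8/9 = 0.89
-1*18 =-18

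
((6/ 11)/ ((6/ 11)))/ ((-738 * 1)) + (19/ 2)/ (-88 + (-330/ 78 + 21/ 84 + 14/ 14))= -0.11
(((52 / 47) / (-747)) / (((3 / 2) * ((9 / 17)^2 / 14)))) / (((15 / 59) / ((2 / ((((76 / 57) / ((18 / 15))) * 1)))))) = -0.35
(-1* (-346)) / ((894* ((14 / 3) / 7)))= 173 / 298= 0.58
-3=-3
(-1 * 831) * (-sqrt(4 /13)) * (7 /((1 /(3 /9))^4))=3878 * sqrt(13) /351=39.84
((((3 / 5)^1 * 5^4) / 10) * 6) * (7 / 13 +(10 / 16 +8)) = 214425 / 104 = 2061.78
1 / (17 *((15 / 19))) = 19 / 255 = 0.07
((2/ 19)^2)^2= 16/ 130321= 0.00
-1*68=-68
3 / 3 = 1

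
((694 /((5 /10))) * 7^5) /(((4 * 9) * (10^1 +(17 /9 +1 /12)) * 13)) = 23328116 /5603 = 4163.50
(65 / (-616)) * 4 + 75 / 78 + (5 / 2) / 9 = 14725 / 18018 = 0.82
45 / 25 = 9 / 5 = 1.80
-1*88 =-88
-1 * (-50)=50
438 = 438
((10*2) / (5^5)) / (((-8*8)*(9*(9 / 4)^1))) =-0.00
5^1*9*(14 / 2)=315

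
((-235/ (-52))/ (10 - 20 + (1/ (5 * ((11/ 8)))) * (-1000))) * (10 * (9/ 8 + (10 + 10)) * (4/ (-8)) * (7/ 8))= 235235/ 87552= 2.69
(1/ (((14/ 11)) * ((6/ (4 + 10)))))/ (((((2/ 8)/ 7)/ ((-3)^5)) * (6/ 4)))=-8316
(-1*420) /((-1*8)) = 52.50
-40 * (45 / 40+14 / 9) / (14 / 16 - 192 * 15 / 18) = 0.67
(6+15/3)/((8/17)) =187/8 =23.38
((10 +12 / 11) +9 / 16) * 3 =6153 / 176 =34.96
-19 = -19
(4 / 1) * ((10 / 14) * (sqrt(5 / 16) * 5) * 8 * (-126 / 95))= -720 * sqrt(5) / 19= -84.74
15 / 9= 5 / 3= 1.67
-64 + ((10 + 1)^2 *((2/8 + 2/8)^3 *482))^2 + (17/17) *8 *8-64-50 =850362097/16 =53147631.06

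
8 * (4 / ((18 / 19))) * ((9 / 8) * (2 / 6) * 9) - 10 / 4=223 / 2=111.50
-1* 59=-59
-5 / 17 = -0.29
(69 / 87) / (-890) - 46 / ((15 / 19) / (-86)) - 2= 387841639 / 77430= 5008.93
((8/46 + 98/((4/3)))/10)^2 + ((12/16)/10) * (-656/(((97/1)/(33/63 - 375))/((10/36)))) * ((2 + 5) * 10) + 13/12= 692475989933/184726800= 3748.65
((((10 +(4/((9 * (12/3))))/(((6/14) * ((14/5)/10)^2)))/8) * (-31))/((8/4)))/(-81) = 77965/244944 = 0.32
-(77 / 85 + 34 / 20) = -443 / 170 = -2.61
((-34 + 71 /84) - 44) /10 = -6481 /840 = -7.72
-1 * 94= -94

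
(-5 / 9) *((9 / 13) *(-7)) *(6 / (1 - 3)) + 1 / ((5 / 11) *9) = -4582 / 585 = -7.83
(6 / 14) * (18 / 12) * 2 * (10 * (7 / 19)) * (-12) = -1080 / 19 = -56.84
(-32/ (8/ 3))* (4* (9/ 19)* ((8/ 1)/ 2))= -1728/ 19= -90.95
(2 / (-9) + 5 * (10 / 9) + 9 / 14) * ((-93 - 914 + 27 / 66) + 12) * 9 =-53494.78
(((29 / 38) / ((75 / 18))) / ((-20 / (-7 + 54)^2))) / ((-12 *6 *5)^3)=64061 / 147744000000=0.00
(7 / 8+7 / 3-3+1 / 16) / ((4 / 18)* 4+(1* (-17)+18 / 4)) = -39 / 1672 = -0.02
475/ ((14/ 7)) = 475/ 2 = 237.50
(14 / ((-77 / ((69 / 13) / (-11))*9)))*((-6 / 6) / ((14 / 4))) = -92 / 33033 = -0.00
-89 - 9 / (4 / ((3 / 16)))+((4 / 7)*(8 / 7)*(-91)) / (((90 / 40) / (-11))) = 810907 / 4032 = 201.12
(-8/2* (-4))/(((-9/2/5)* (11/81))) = -1440/11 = -130.91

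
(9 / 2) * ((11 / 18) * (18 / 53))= 99 / 106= 0.93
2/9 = 0.22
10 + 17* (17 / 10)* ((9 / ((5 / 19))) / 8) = 53419 / 400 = 133.55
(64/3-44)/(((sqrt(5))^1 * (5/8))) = -544 * sqrt(5)/75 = -16.22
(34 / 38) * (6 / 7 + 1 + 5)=816 / 133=6.14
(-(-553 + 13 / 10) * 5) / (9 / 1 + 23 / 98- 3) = 270333 / 611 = 442.44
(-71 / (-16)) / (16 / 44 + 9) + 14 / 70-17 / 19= -34573 / 156560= -0.22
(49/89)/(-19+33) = 7/178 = 0.04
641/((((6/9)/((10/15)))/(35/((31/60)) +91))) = 3154361/31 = 101753.58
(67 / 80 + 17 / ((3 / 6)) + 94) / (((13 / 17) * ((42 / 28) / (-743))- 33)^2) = 1644401053427 / 13900613584500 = 0.12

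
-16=-16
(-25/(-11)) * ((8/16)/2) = 25/44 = 0.57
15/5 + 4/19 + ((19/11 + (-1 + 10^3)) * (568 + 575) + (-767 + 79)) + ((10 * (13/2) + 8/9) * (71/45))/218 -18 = 21093712880897/18452610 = 1143128.96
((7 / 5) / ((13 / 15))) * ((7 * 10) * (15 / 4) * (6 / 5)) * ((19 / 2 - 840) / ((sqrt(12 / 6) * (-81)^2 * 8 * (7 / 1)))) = -58135 * sqrt(2) / 101088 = -0.81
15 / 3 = 5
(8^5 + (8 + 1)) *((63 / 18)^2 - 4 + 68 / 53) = 66242317 / 212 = 312463.76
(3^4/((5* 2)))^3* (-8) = -4251.53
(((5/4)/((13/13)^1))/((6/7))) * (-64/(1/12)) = -1120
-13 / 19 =-0.68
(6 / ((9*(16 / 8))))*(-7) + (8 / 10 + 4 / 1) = 37 / 15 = 2.47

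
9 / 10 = 0.90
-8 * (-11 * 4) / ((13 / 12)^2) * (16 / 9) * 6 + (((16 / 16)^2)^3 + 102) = 558079 / 169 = 3302.24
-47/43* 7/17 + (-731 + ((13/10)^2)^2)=-5326021909/7310000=-728.59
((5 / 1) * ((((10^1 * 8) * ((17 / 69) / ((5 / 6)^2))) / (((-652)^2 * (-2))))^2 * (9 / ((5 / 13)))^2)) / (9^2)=1758276 / 46678415196125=0.00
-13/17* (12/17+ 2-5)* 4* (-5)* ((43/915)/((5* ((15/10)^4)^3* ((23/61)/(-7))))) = 833437696/17662441635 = 0.05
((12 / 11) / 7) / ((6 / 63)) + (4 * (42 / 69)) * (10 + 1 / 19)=125522 / 4807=26.11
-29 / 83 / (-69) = 29 / 5727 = 0.01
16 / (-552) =-2 / 69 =-0.03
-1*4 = -4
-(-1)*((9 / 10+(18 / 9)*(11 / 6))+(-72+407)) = 10187 / 30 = 339.57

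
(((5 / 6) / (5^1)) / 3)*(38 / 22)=19 / 198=0.10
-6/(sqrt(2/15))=-3 * sqrt(30)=-16.43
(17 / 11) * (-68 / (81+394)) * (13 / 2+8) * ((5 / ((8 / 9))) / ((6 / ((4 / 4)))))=-25143 / 8360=-3.01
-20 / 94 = -10 / 47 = -0.21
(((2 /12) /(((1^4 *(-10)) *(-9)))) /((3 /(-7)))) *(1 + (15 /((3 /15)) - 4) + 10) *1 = -287 /810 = -0.35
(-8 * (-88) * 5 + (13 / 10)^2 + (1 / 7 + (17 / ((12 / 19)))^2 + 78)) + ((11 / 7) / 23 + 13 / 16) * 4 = 2508429449 / 579600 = 4327.86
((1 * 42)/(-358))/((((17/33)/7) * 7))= -693/3043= -0.23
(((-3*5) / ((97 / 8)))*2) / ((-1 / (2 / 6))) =80 / 97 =0.82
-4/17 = -0.24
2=2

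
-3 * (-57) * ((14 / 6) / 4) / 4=399 / 16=24.94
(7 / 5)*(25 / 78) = 35 / 78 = 0.45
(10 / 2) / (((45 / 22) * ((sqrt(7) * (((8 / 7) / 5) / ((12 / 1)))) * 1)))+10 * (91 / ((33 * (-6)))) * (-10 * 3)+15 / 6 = 55 * sqrt(7) / 3+9265 / 66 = 188.88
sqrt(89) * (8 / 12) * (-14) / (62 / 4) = -56 * sqrt(89) / 93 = -5.68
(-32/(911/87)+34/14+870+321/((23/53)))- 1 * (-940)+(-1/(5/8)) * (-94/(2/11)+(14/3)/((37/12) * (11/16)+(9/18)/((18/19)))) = 3772750860716/1118366375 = 3373.45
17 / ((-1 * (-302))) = 0.06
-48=-48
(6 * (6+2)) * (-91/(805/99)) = -61776/115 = -537.18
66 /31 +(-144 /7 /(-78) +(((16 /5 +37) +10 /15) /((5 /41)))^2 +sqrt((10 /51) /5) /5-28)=sqrt(102) /255 +1781528211919 /15868125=112270.91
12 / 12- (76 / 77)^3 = 17557 / 456533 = 0.04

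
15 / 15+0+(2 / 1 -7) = -4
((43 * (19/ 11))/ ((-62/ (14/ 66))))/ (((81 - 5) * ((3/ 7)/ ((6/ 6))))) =-2107/ 270072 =-0.01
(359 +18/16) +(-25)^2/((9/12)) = 28643/24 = 1193.46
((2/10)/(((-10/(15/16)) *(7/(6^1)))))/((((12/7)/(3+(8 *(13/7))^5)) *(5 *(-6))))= 2433315889/10756480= 226.22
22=22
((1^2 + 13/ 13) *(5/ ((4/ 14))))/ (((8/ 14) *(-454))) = -0.13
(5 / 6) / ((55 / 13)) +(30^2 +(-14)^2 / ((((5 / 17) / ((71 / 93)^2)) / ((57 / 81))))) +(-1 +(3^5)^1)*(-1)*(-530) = 3324827418281 / 25687530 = 129433.52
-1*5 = -5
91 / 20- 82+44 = -669 / 20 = -33.45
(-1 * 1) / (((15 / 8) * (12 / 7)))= -14 / 45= -0.31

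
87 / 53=1.64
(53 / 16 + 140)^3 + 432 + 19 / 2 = 12058056141 / 4096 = 2943861.36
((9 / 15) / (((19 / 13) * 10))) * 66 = 1287 / 475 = 2.71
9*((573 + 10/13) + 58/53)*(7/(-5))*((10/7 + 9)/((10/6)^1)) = -780675651/17225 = -45322.24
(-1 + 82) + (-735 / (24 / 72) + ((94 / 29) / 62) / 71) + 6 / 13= -1762062763 / 829777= -2123.54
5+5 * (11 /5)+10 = 26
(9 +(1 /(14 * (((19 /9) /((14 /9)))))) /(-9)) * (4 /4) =1538 /171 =8.99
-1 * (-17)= 17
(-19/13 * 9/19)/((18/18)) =-9/13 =-0.69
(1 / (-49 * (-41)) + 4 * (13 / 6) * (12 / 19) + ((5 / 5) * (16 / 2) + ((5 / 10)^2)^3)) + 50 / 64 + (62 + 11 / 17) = 3194413041 / 41530048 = 76.92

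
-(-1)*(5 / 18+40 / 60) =17 / 18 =0.94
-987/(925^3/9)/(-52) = 8883/41155562500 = 0.00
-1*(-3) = 3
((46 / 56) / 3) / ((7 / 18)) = 0.70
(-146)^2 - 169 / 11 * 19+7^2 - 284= 228680 / 11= 20789.09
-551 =-551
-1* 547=-547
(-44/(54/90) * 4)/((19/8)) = -7040/57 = -123.51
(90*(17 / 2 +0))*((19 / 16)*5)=72675 / 16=4542.19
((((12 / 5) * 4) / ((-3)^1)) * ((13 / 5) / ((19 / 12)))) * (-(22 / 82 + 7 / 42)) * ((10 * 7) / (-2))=-311584 / 3895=-80.00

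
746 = 746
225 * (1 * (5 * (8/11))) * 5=45000/11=4090.91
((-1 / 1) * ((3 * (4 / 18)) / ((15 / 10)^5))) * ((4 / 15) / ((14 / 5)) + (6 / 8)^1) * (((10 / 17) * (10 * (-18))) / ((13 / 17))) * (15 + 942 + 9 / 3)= 72704000 / 7371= 9863.52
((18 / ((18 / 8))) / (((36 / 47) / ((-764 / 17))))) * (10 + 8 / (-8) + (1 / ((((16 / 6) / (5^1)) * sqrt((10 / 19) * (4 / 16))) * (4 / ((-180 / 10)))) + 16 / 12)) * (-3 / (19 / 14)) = 31168144 / 2907-565551 * sqrt(190) / 323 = -13413.17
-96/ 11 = -8.73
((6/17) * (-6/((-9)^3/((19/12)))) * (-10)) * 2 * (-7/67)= 2660/276777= 0.01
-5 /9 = -0.56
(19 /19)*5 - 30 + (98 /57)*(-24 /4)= -671 /19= -35.32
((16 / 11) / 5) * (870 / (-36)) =-232 / 33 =-7.03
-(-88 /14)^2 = -1936 /49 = -39.51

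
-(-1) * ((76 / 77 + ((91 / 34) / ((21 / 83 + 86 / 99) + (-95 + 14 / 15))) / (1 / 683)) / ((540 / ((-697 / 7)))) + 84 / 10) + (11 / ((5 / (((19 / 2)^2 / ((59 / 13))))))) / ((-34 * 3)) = 25452161270768191 / 2229577772415840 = 11.42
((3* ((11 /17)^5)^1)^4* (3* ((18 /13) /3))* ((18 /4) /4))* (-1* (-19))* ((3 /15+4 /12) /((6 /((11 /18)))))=11388984664213308395763729 /528350082864184427912208130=0.02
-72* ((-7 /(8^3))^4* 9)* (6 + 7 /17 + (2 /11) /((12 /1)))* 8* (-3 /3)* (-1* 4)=-0.00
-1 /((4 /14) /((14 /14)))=-7 /2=-3.50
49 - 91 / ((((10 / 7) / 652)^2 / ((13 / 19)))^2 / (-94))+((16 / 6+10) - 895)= 117608785601346359228 / 676875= 173752591839477.54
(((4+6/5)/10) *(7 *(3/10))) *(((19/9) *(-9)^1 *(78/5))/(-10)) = 202293/6250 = 32.37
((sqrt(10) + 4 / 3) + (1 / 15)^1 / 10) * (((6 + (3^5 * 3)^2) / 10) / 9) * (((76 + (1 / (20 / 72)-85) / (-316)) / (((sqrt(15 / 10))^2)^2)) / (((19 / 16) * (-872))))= -21344151563 * sqrt(10) / 110436075-1430058154721 / 5521803750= -870.16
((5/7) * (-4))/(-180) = 1/63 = 0.02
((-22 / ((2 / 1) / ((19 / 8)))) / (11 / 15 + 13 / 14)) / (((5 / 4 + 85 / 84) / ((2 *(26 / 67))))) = -5.39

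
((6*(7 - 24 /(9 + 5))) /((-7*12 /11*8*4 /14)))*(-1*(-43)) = -17501 /224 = -78.13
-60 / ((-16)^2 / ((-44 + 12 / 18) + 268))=-1685 / 32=-52.66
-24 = -24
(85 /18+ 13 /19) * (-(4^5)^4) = -1016498499878912 /171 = -5944435671806.50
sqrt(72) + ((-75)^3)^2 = 6*sqrt(2) + 177978515625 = 177978515633.49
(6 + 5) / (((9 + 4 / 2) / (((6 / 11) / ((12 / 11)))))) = 1 / 2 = 0.50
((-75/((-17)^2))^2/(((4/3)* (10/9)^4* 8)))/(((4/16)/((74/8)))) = 6554439/42762752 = 0.15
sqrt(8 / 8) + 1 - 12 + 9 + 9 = 8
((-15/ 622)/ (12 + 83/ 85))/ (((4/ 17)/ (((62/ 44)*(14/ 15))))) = -0.01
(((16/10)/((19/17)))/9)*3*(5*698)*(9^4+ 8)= 623582032/57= 10940035.65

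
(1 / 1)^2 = 1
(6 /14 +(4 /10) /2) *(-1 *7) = -22 /5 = -4.40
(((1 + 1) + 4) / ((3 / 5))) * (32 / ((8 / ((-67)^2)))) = 179560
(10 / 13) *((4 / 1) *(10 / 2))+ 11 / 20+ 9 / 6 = 4533 / 260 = 17.43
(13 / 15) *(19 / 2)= 247 / 30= 8.23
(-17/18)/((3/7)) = -119/54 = -2.20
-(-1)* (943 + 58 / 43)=40607 / 43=944.35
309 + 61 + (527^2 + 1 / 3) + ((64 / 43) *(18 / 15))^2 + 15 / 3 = 38566560793 / 138675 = 278107.52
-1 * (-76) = 76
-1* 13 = -13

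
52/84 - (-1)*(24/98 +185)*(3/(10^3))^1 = 172693/147000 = 1.17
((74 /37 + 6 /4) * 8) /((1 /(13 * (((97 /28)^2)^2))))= 1150880653 /21952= 52427.14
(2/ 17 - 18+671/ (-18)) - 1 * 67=-37381/ 306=-122.16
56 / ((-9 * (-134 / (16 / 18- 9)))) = -2044 / 5427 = -0.38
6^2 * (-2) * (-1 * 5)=360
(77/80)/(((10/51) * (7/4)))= 561/200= 2.80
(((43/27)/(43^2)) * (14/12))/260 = 7/1811160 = 0.00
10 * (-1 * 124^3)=-19066240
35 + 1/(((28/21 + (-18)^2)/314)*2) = 34631/976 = 35.48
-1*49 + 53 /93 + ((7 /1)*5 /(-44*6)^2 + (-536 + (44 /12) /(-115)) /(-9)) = 8295909749 /745398720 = 11.13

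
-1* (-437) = 437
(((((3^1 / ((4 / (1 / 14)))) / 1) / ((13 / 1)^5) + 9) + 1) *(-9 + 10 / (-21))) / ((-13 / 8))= 41376892517 / 709540923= 58.32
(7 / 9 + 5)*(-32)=-1664 / 9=-184.89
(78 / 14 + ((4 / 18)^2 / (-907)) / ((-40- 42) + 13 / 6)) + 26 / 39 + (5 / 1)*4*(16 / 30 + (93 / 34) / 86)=1052866474726 / 60023592027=17.54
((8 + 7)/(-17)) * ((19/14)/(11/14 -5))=285/1003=0.28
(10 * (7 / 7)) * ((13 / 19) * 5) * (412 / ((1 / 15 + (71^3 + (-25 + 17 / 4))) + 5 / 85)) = 273156000 / 6935915477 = 0.04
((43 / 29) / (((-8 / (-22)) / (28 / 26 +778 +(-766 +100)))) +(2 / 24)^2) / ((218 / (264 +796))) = 6633357305 / 2958696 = 2241.99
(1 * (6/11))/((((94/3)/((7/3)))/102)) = 2142/517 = 4.14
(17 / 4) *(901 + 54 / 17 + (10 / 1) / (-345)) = 1060565 / 276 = 3842.63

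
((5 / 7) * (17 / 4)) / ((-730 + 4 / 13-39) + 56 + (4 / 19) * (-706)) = -20995 / 5956916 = -0.00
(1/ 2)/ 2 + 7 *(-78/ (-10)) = 1097/ 20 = 54.85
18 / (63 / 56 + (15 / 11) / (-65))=6864 / 421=16.30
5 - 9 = -4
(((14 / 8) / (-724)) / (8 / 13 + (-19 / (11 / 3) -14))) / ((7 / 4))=143 / 1922220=0.00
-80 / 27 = -2.96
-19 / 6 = -3.17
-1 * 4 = -4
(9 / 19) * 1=0.47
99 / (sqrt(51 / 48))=396 * sqrt(17) / 17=96.04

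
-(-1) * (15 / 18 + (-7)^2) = 299 / 6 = 49.83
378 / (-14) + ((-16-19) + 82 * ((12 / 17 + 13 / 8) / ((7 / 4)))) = 5619 / 119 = 47.22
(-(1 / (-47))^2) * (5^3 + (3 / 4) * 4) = -128 / 2209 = -0.06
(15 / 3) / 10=1 / 2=0.50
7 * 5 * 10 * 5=1750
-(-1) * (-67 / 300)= -0.22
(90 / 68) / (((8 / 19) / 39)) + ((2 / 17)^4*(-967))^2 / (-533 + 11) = 3571194021297013 / 29130763073616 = 122.59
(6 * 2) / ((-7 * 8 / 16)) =-24 / 7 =-3.43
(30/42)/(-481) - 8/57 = -27221/191919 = -0.14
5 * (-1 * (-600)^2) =-1800000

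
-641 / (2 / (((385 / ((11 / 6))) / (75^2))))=-11.97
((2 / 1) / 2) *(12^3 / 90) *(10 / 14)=96 / 7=13.71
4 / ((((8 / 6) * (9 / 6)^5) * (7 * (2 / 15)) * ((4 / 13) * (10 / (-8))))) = -208 / 189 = -1.10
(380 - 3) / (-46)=-377 / 46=-8.20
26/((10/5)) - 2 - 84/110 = 563/55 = 10.24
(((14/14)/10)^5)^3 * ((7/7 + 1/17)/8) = 9/68000000000000000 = 0.00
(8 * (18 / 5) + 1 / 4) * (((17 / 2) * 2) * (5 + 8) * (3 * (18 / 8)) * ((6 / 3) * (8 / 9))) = 385203 / 5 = 77040.60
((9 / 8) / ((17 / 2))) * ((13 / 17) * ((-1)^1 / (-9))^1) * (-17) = -13 / 68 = -0.19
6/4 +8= 19/2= 9.50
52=52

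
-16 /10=-1.60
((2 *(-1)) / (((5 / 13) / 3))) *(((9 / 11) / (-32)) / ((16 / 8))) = 351 / 1760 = 0.20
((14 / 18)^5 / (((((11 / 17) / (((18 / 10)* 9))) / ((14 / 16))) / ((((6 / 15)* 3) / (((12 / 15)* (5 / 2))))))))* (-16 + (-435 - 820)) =-2542041943 / 534600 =-4755.04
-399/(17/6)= -2394/17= -140.82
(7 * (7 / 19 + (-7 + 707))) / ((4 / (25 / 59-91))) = -124447064 / 1121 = -111014.33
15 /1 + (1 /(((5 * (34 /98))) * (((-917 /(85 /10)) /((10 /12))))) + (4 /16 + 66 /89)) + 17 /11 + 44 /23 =344155589 /17698362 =19.45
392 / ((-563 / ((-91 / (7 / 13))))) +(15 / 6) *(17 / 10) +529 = 1465871 / 2252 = 650.92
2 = 2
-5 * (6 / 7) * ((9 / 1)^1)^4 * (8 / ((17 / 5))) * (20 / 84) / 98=-6561000 / 40817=-160.74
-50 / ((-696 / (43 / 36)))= 1075 / 12528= 0.09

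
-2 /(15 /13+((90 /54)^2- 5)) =234 /125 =1.87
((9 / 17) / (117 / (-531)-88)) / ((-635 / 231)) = 40887 / 18729325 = 0.00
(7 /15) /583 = 7 /8745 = 0.00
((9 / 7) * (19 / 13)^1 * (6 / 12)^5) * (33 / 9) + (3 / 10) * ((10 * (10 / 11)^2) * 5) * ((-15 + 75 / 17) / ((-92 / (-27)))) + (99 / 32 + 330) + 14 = 10635380551 / 34442408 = 308.79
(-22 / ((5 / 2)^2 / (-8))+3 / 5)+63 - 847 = -18881 / 25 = -755.24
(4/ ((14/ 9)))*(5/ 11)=90/ 77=1.17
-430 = -430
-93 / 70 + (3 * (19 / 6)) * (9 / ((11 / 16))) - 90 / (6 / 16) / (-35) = 100017 / 770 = 129.89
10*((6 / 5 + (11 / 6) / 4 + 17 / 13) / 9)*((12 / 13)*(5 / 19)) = 23135 / 28899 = 0.80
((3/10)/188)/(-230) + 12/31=5188707/13404400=0.39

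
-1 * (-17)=17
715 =715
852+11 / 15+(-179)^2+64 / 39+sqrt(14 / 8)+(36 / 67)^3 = sqrt(7) / 2+1929282836194 / 58648785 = 32896.85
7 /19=0.37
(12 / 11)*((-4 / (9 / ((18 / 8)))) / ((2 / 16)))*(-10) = 960 / 11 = 87.27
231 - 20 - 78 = 133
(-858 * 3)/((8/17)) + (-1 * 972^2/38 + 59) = -2300785/76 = -30273.49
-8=-8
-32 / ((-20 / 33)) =264 / 5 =52.80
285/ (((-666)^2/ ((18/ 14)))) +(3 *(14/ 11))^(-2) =41911/ 603729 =0.07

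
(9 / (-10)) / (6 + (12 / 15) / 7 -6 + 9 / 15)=-63 / 50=-1.26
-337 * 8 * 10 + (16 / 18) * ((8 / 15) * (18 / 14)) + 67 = -2823701 / 105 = -26892.39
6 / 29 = 0.21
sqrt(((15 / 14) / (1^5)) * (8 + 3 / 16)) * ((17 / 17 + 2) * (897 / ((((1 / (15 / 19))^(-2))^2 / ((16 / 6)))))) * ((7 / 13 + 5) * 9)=71937192 * sqrt(27510) / 4375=2727223.43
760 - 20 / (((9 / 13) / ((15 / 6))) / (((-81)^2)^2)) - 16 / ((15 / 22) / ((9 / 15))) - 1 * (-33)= -77723226777 / 25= -3108929071.08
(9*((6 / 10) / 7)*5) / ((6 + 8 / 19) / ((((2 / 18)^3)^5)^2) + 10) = 513 / 36202049167034637801207445954984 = 0.00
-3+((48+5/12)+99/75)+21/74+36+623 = 706.02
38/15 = 2.53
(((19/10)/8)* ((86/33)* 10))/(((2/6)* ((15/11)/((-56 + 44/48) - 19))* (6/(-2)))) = 726313/2160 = 336.26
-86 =-86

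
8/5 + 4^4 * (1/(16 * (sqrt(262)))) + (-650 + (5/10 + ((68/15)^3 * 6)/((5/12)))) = 8 * sqrt(262)/131 + 2601287/3750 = 694.67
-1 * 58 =-58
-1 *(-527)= 527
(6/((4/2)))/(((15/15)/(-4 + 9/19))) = -201/19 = -10.58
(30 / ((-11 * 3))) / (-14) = 5 / 77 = 0.06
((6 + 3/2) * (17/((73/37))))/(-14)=-9435/2044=-4.62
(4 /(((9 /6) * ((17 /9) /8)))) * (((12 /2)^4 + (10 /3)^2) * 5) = 73813.33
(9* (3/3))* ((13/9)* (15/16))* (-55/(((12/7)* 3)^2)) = -25.34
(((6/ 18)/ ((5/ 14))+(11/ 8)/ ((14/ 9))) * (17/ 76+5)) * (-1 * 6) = -1212041/ 21280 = -56.96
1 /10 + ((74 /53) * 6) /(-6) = -1.30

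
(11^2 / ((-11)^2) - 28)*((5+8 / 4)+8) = -405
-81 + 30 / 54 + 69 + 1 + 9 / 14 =-1235 / 126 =-9.80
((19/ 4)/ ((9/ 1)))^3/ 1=6859/ 46656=0.15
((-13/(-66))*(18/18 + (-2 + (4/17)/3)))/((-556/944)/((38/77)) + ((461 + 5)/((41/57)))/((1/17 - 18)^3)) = 3187059627875500/22923934986220389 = 0.14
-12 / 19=-0.63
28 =28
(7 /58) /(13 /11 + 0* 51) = 77 /754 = 0.10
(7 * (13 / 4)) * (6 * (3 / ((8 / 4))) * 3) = 614.25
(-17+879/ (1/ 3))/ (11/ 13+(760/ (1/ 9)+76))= 34060/ 89919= 0.38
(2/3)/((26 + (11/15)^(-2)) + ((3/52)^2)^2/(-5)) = 8847055360/369711833637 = 0.02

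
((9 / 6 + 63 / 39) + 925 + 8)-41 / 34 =206615 / 221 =934.91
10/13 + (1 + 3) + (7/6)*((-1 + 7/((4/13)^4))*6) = 18185933/3328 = 5464.52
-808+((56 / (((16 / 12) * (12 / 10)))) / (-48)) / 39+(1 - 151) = -1793411 / 1872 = -958.02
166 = 166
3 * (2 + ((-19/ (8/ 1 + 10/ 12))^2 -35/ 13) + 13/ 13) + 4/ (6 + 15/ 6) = 15.27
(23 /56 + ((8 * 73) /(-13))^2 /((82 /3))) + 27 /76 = 549972511 /7372456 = 74.60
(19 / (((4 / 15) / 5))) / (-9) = -475 / 12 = -39.58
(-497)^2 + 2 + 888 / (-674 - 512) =146477079 / 593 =247010.25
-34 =-34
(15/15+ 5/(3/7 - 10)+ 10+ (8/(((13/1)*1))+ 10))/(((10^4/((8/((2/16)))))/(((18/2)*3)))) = 3.64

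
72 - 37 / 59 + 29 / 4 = 18555 / 236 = 78.62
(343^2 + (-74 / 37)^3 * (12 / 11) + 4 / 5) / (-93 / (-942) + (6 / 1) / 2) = 2031661326 / 53515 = 37964.33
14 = 14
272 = 272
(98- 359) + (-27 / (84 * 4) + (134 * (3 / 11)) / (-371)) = -17053935 / 65296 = -261.18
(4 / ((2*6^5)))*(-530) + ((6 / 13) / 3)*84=323147 / 25272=12.79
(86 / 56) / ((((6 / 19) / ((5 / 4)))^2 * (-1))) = -388075 / 16128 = -24.06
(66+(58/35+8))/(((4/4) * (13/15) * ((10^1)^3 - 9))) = 7944/90181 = 0.09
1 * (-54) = -54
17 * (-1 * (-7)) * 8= 952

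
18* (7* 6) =756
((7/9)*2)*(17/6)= 4.41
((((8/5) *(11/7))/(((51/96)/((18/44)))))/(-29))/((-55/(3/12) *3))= 96/949025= 0.00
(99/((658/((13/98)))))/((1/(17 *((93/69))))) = 678249/1483132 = 0.46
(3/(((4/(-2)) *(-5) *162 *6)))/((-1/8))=-1/405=-0.00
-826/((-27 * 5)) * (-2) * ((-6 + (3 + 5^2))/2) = -18172/135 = -134.61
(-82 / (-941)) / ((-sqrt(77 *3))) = -82 *sqrt(231) / 217371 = -0.01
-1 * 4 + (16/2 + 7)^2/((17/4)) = 832/17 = 48.94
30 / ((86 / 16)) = 240 / 43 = 5.58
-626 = -626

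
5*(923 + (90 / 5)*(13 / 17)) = 4683.82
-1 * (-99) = 99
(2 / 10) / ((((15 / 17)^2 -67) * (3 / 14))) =-289 / 20505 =-0.01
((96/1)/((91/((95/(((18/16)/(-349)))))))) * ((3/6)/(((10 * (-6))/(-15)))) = -1060960/273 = -3886.30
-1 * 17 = -17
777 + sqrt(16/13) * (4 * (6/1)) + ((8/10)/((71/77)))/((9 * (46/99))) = 96 * sqrt(13)/13 + 6345899/8165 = 803.83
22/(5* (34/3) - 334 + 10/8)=-264/3313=-0.08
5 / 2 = 2.50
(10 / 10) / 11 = 1 / 11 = 0.09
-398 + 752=354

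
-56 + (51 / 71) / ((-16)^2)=-1017805 / 18176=-56.00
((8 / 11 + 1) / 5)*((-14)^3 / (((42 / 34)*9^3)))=-126616 / 120285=-1.05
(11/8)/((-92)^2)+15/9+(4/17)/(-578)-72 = -70193414959/998007168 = -70.33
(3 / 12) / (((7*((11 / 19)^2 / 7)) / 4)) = 361 / 121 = 2.98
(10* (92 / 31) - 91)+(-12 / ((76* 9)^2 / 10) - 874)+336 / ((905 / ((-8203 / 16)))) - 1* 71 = -1196.67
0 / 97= 0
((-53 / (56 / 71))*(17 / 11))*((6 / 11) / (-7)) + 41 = 1164269 / 23716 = 49.09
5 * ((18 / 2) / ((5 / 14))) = 126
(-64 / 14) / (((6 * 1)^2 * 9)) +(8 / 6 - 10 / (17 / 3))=-4294 / 9639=-0.45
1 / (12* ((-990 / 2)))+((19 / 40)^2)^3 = 13767826657 / 1216512000000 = 0.01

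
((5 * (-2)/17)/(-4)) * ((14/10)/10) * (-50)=-35/34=-1.03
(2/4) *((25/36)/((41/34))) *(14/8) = 2975/5904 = 0.50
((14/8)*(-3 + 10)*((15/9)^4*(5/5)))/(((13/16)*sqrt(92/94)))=61250*sqrt(2162)/24219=117.59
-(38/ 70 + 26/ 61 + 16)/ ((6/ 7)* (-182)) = 36229/ 333060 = 0.11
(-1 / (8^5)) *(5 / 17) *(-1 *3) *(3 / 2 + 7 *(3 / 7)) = 0.00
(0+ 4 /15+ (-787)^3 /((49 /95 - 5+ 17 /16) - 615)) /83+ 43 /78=96324440458783 /10142610790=9497.01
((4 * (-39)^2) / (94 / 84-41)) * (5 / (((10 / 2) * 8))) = -31941 / 1675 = -19.07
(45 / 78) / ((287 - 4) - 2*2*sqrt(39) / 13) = 30*sqrt(39) / 13534417 + 4245 / 2082218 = 0.00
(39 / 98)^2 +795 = 7636701 / 9604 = 795.16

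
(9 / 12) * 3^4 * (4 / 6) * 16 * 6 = 3888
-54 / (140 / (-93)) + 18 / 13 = 33903 / 910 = 37.26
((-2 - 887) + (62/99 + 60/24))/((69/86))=-7542329/6831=-1104.13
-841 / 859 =-0.98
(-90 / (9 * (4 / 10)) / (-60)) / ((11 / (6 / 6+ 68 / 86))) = 35 / 516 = 0.07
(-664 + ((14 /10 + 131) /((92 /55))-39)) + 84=-24833 /46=-539.85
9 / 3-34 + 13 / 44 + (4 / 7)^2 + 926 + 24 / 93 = 59877039 / 66836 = 895.88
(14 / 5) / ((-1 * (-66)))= 7 / 165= 0.04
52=52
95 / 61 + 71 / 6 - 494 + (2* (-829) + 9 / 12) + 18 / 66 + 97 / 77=-120411925 / 56364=-2136.33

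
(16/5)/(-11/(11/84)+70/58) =-464/12005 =-0.04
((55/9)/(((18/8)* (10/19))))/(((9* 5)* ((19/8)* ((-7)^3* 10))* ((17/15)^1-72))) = 88/442999935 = 0.00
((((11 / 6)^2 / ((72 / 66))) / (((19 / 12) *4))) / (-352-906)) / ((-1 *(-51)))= -1331 / 175536288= -0.00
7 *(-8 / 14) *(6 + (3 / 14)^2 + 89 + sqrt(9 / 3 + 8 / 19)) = -18629 / 49 -4 *sqrt(1235) / 19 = -387.58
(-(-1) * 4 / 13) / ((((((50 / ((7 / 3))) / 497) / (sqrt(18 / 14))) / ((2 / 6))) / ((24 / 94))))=0.69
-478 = -478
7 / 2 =3.50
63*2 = 126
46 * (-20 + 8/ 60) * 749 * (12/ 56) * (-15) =2200134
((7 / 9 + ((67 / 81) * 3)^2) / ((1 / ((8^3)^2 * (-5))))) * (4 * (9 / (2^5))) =-828375040 / 81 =-10226852.35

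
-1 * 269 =-269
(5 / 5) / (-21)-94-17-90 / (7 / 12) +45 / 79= -62749 / 237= -264.76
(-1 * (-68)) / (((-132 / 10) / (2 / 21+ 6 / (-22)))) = 6970 / 7623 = 0.91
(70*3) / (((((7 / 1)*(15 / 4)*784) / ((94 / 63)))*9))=47 / 27783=0.00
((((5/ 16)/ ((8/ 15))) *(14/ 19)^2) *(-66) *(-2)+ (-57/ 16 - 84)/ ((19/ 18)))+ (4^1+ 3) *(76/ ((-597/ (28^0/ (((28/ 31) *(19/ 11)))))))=-8950940/ 215517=-41.53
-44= -44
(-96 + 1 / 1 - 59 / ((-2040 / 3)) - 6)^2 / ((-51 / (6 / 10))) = -4708841641 / 39304000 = -119.81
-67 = -67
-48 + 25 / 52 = -2471 / 52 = -47.52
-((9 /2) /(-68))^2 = -81 /18496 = -0.00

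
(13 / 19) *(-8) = -104 / 19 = -5.47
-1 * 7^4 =-2401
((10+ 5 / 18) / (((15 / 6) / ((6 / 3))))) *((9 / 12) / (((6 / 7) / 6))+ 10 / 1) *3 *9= 6771 / 2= 3385.50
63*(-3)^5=-15309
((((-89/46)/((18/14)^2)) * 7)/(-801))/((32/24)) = 343/44712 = 0.01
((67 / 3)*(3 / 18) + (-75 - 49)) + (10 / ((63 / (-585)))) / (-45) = -1655 / 14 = -118.21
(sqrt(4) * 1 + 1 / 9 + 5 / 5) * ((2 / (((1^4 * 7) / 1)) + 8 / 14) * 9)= 24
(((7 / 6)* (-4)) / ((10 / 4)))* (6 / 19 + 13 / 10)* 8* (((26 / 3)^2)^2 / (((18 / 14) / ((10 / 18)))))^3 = -349555169521.48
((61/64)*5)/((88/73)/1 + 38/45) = 1001925/430976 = 2.32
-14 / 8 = -7 / 4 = -1.75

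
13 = 13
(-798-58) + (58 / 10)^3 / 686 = -73377611 / 85750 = -855.72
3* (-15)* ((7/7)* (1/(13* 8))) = -45/104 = -0.43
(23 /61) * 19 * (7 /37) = 3059 /2257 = 1.36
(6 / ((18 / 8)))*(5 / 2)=6.67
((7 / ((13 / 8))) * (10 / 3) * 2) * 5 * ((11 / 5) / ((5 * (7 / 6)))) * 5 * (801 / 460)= 140976 / 299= 471.49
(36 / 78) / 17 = 0.03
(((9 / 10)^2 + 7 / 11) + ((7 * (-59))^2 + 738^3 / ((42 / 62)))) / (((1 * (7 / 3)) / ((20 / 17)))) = 13710342152511 / 45815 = 299254439.65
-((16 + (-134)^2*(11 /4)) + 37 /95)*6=-28155372 /95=-296372.34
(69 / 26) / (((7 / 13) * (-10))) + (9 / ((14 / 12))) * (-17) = -18429 / 140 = -131.64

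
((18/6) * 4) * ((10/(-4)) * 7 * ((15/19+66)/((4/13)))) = -1732185/38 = -45583.82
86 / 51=1.69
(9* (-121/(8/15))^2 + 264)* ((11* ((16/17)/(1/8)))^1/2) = 326314131/17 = 19194948.88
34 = 34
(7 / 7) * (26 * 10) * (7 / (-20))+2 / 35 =-90.94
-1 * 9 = -9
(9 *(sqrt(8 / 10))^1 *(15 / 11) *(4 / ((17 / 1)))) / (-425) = -216 *sqrt(5) / 79475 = -0.01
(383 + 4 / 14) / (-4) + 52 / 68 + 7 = -41915 / 476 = -88.06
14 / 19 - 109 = -2057 / 19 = -108.26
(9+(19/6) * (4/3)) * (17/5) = 2023/45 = 44.96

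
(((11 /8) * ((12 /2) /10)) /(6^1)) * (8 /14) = 11 /140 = 0.08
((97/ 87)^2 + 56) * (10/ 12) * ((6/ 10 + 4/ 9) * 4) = 40727662/ 204363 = 199.29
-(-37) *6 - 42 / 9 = 652 / 3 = 217.33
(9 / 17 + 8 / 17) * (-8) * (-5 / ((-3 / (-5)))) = 200 / 3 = 66.67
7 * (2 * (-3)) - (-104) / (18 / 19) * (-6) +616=-254 / 3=-84.67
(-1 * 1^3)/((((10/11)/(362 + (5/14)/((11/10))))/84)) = -167394/5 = -33478.80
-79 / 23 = -3.43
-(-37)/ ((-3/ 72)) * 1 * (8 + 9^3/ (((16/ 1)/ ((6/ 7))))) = -292485/ 7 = -41783.57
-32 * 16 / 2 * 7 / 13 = -1792 / 13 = -137.85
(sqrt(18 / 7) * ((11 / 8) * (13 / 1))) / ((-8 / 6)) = -1287 * sqrt(14) / 224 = -21.50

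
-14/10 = -7/5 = -1.40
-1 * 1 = -1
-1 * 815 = -815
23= 23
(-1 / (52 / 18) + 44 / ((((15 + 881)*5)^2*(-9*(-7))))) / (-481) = 0.00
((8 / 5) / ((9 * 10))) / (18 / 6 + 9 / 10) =8 / 1755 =0.00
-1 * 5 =-5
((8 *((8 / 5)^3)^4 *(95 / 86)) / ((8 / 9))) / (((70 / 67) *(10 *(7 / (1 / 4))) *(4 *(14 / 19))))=58433835368448 / 18004150390625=3.25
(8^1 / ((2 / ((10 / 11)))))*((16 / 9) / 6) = 320 / 297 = 1.08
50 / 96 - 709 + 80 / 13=-438251 / 624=-702.33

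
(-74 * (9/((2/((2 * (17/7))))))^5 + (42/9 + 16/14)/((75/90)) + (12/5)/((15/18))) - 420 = -155106273921226/420175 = -369146841.01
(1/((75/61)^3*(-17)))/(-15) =226981/107578125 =0.00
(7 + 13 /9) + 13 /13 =85 /9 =9.44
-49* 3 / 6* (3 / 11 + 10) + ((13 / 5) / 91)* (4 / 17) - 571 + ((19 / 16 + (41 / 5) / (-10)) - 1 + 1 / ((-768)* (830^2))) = -22807577785957 / 27702377472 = -823.31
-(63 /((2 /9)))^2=-321489 /4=-80372.25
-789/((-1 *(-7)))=-789/7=-112.71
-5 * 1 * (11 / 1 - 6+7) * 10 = -600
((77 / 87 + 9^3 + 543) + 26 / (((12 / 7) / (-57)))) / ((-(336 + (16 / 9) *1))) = -213177 / 176320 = -1.21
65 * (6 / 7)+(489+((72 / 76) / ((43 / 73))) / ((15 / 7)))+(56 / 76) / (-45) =140373889 / 257355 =545.45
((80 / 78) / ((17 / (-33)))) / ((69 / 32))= -14080 / 15249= -0.92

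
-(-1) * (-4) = -4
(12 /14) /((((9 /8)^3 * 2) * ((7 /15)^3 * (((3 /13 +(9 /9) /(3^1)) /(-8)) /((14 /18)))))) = -3328000 /101871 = -32.67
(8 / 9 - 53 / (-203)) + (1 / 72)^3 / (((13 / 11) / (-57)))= 377532485 / 328333824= 1.15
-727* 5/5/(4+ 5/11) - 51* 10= -32987/49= -673.20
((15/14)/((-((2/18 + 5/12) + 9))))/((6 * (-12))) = 15/9604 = 0.00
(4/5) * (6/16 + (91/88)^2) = 2237/1936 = 1.16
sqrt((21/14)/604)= 0.05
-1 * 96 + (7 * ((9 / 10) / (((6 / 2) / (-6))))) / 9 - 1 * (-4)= -93.40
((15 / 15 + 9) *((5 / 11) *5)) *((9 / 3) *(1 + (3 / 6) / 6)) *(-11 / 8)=-1625 / 16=-101.56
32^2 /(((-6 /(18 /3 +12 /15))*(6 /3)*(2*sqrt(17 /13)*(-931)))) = 256*sqrt(221) /13965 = 0.27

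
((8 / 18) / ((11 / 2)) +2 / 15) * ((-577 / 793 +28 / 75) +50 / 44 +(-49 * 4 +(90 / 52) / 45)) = -13535275786 / 323841375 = -41.80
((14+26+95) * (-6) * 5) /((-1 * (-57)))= -71.05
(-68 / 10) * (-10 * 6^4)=88128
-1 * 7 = -7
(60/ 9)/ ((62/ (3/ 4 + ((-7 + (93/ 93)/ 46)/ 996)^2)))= 0.08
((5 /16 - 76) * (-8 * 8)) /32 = 1211 /8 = 151.38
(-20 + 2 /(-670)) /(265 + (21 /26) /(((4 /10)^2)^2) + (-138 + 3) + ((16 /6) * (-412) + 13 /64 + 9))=16725696 /775883785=0.02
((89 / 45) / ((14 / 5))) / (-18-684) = -89 / 88452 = -0.00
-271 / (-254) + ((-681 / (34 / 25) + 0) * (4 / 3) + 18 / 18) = -2873975 / 4318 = -665.58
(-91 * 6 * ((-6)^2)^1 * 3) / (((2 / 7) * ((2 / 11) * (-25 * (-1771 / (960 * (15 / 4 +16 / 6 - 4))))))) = -59480.77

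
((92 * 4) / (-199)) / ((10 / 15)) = -552 / 199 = -2.77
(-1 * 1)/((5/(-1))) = 1/5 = 0.20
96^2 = 9216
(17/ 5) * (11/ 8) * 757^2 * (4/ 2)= 107160163/ 20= 5358008.15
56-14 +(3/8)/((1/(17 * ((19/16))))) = 6345/128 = 49.57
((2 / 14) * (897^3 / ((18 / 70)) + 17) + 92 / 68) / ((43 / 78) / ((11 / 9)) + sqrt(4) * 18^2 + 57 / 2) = 2274398562865 / 3839892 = 592307.95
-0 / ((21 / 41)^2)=0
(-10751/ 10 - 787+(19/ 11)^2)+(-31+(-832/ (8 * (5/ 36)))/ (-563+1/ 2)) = -285678781/ 151250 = -1888.79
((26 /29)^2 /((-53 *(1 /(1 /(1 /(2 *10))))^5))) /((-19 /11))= 23795200000 /846887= 28097.26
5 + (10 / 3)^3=42.04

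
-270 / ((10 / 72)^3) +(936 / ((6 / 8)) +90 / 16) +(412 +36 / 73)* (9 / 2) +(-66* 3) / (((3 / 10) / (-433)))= 2746448109 / 14600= 188112.88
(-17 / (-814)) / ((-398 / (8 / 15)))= -34 / 1214895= -0.00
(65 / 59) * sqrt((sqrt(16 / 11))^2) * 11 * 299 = 77740 * sqrt(11) / 59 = 4370.07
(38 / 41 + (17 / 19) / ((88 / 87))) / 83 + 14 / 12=20286881 / 17069448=1.19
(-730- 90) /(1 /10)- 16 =-8216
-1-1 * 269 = -270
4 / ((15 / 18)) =4.80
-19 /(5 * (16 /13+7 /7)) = -247 /145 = -1.70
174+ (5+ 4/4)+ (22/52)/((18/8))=21082/117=180.19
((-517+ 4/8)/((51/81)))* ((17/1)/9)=-3099/2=-1549.50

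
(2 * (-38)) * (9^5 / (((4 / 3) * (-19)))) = 177147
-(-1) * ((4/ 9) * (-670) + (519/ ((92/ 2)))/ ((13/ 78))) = -230.08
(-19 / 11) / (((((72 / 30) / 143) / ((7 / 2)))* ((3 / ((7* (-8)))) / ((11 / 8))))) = 665665 / 72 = 9245.35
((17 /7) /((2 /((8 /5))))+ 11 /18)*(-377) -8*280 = -2017793 /630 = -3202.85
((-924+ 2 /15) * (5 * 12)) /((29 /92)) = -5099744 /29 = -175853.24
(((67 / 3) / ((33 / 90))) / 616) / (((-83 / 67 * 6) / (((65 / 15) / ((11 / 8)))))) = -291785 / 6959799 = -0.04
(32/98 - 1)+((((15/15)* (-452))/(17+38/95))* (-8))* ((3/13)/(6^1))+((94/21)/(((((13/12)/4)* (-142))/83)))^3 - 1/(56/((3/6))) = -335730689075893957/375438199451952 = -894.24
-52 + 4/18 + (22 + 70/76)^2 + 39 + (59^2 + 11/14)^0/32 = 512.63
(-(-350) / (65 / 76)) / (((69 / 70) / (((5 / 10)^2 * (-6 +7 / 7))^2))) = 648.69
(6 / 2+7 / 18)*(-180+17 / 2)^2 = 7176589 / 72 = 99674.85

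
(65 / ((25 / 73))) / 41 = 949 / 205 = 4.63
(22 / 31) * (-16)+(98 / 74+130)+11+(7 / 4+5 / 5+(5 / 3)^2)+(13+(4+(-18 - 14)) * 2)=3860689 / 41292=93.50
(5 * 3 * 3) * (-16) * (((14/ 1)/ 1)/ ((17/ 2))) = -20160/ 17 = -1185.88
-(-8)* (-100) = -800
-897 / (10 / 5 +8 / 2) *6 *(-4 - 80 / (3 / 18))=434148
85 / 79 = 1.08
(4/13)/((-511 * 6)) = -2/19929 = -0.00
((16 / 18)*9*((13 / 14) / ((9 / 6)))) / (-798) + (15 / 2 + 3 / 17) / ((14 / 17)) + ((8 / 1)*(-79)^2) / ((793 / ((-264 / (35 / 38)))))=-2396964499763 / 132890940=-18037.08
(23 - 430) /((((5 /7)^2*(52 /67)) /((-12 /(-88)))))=-364413 /2600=-140.16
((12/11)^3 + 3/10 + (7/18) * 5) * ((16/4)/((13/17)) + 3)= 22704437/778635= 29.16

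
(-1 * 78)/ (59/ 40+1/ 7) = -7280/ 151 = -48.21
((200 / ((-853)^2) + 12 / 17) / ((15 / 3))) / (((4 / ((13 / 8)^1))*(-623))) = -0.00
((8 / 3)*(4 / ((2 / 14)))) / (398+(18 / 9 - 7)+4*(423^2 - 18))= 32 / 306873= 0.00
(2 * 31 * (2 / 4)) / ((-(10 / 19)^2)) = -11191 / 100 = -111.91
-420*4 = -1680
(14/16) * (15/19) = 105/152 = 0.69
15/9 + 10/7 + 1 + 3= 7.10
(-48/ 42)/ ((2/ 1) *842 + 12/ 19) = -19/ 28007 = -0.00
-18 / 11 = -1.64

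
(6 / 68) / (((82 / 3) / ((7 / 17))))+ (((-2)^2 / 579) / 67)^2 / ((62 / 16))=2939069612785 / 2211108822711324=0.00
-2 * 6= -12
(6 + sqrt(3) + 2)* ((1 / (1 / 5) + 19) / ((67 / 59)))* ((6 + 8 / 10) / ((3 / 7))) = 112336* sqrt(3) / 335 + 898688 / 335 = 3263.46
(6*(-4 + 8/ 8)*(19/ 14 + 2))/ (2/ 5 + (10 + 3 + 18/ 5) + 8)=-423/ 175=-2.42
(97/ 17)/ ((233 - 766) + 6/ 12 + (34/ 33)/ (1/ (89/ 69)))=-441738/ 41122201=-0.01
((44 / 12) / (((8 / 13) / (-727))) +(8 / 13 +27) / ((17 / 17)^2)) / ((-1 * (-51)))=-1342877 / 15912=-84.39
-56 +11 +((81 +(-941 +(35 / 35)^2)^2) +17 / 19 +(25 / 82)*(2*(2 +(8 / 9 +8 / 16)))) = 12390385513 / 14022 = 883638.96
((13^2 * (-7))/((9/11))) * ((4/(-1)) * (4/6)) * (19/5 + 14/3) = 13221208/405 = 32644.96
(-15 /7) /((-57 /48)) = 240 /133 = 1.80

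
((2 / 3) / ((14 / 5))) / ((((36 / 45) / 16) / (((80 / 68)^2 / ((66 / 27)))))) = 60000 / 22253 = 2.70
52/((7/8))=416/7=59.43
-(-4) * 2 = 8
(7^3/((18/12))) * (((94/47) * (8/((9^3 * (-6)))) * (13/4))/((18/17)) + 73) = 985533668/59049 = 16690.10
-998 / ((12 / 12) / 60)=-59880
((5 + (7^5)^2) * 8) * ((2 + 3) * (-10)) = -112990101600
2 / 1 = 2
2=2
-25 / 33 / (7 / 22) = -2.38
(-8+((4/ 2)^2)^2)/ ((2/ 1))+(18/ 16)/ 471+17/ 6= 25757/ 3768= 6.84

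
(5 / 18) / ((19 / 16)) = 40 / 171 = 0.23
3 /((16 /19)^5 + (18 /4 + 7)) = 14856594 /59047429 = 0.25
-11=-11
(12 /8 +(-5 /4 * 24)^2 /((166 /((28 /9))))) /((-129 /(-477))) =484791 /7138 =67.92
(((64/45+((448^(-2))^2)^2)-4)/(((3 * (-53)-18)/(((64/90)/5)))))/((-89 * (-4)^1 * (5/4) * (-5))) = -3190289463680028892489/3427049959278582222028800000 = -0.00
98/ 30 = 49/ 15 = 3.27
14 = 14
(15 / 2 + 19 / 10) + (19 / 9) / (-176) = 74353 / 7920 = 9.39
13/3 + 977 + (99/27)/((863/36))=2541068/2589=981.49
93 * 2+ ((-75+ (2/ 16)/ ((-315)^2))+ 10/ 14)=88678801/ 793800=111.71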